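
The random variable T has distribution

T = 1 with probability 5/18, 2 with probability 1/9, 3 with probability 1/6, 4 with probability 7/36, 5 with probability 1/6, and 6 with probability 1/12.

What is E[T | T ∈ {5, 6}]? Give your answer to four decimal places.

P(T ∈ {5, 6}) = 1/6 + 1/12 = 1/4.
E[T | T ∈ {5, 6}] = [5·1/6 + 6·1/12] / (1/4)
 = 4/3 / (1/4)
 = 16/3

5.3333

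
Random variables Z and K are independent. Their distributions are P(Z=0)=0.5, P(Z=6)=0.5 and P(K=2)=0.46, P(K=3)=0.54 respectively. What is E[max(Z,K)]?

E[max(Z,K)] = Σ_z Σ_k max(z,k) · P(Z=z)P(K=k)
 = 2·0.23 + 3·0.27 + 6·0.23 + 6·0.27
 = 0.46 + 0.81 + 1.38 + 1.62
 = 4.27

4.27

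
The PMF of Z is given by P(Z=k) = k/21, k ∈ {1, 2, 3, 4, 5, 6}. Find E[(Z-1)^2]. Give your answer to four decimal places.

13.3333

E[(Z-1)^2] = Σ (z-1)^2·P(Z=z)
 = 0·1/21 + 1·2/21 + 4·1/7 + 9·4/21 + 16·5/21 + 25·2/7
 = 0 + 2/21 + 4/7 + 12/7 + 80/21 + 50/7
 = 40/3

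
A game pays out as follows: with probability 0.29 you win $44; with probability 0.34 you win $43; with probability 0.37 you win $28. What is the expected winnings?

E[payout] = 44·0.29 + 43·0.34 + 28·0.37
 = 12.76 + 14.62 + 10.36
 = 37.74

37.74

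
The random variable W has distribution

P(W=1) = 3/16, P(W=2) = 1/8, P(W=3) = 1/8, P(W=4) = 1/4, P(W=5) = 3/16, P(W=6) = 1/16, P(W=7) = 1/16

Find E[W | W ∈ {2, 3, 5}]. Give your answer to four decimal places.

3.5714

P(W ∈ {2, 3, 5}) = 1/8 + 1/8 + 3/16 = 7/16.
E[W | W ∈ {2, 3, 5}] = [2·1/8 + 3·1/8 + 5·3/16] / (7/16)
 = 25/16 / (7/16)
 = 25/7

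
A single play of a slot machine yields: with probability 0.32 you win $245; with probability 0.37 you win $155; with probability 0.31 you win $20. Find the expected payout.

E[payout] = 245·0.32 + 155·0.37 + 20·0.31
 = 78.4 + 57.35 + 6.2
 = 141.95

141.95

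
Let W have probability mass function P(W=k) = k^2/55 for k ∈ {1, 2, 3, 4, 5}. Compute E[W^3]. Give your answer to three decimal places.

80.455

E[W^3] = Σ w^3·P(W=w)
 = 1·1/55 + 8·4/55 + 27·9/55 + 64·16/55 + 125·5/11
 = 1/55 + 32/55 + 243/55 + 1024/55 + 625/11
 = 885/11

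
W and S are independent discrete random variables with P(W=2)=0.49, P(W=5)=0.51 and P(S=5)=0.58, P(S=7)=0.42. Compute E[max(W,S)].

E[max(W,S)] = Σ_w Σ_s max(w,s) · P(W=w)P(S=s)
 = 5·0.2842 + 7·0.2058 + 5·0.2958 + 7·0.2142
 = 1.421 + 1.4406 + 1.479 + 1.4994
 = 5.84

5.84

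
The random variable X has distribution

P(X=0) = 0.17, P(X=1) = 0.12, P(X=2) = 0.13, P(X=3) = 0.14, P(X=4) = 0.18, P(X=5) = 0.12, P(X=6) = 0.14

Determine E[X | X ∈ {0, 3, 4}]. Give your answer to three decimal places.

P(X ∈ {0, 3, 4}) = 0.17 + 0.14 + 0.18 = 0.49.
E[X | X ∈ {0, 3, 4}] = [0·0.17 + 3·0.14 + 4·0.18] / 0.49
 = 1.14 / 0.49
 = 114/49

2.327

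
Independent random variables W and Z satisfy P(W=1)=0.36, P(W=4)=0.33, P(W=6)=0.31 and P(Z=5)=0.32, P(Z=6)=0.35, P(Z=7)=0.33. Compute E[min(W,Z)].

3.4408

E[min(W,Z)] = Σ_w Σ_z min(w,z) · P(W=w)P(Z=z)
 = 1·0.1152 + 1·0.126 + 1·0.1188 + 4·0.1056 + 4·0.1155 + 4·0.1089 + 5·0.0992 + 6·0.1085 + 6·0.1023
 = 0.1152 + 0.126 + 0.1188 + 0.4224 + 0.462 + 0.4356 + 0.496 + 0.651 + 0.6138
 = 3.4408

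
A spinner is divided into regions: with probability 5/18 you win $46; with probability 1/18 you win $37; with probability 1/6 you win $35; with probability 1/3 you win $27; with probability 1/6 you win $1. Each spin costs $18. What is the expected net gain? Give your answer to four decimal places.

E[payout] = 46·5/18 + 37·1/18 + 35·1/6 + 27·1/3 + 1·1/6
 = 115/9 + 37/18 + 35/6 + 9 + 1/6
 = 179/6
Net = 179/6 - 18 = 71/6

11.8333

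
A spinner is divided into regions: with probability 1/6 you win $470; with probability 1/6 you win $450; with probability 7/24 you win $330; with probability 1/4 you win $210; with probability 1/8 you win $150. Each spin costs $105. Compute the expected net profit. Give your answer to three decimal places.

E[payout] = 470·1/6 + 450·1/6 + 330·7/24 + 210·1/4 + 150·1/8
 = 235/3 + 75 + 385/4 + 105/2 + 75/4
 = 1925/6
Net = 1925/6 - 105 = 1295/6

215.833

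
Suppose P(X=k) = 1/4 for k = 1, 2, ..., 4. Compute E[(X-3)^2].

E[(X-3)^2] = Σ (x-3)^2·P(X=x)
 = 4·1/4 + 1·1/4 + 0·1/4 + 1·1/4
 = 1 + 1/4 + 0 + 1/4
 = 3/2

1.5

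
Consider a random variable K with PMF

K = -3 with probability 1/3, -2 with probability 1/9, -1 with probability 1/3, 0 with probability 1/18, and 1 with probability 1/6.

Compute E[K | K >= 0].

P(K >= 0) = 1/18 + 1/6 = 2/9.
E[K | K >= 0] = [0·1/18 + 1·1/6] / (2/9)
 = 1/6 / (2/9)
 = 3/4

0.75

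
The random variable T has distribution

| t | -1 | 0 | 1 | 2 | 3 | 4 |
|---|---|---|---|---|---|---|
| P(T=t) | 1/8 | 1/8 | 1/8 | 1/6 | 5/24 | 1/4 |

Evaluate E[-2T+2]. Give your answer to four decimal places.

E[-2T+2] = Σ (-2t+2)·P(T=t)
 = 4·1/8 + 2·1/8 + 0·1/8 + (-2)·1/6 + (-4)·5/24 + (-6)·1/4
 = 1/2 + 1/4 + 0 + (-1/3) + (-5/6) + (-3/2)
 = -23/12

-1.9167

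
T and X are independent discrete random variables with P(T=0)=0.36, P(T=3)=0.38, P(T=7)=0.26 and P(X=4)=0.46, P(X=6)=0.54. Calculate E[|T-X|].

E[|T-X|] = Σ_t Σ_x |t-x| · P(T=t)P(X=x)
 = 4·0.1656 + 6·0.1944 + 1·0.1748 + 3·0.2052 + 3·0.1196 + 1·0.1404
 = 0.6624 + 1.1664 + 0.1748 + 0.6156 + 0.3588 + 0.1404
 = 3.1184

3.1184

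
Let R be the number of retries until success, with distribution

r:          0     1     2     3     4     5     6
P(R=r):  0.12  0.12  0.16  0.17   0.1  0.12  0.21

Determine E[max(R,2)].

3.57

E[max(R,2)] = Σ max(r,2)·P(R=r)
 = 2·0.12 + 2·0.12 + 2·0.16 + 3·0.17 + 4·0.1 + 5·0.12 + 6·0.21
 = 0.24 + 0.24 + 0.32 + 0.51 + 0.4 + 0.6 + 1.26
 = 3.57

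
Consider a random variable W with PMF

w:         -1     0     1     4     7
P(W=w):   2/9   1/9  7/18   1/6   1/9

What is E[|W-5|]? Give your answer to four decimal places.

E[|W-5|] = Σ |w-5|·P(W=w)
 = 6·2/9 + 5·1/9 + 4·7/18 + 1·1/6 + 2·1/9
 = 4/3 + 5/9 + 14/9 + 1/6 + 2/9
 = 23/6

3.8333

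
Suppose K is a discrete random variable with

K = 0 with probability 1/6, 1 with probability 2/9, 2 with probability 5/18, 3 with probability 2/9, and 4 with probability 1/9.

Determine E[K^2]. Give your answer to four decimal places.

5.1111

E[K^2] = Σ k^2·P(K=k)
 = 0·1/6 + 1·2/9 + 4·5/18 + 9·2/9 + 16·1/9
 = 0 + 2/9 + 10/9 + 2 + 16/9
 = 46/9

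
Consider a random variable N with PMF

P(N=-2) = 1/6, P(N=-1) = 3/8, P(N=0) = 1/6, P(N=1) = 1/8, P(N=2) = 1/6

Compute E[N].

-0.25

E[N] = Σ n·P(N=n)
 = (-2)·1/6 + (-1)·3/8 + 0·1/6 + 1·1/8 + 2·1/6
 = (-1/3) + (-3/8) + 0 + 1/8 + 1/3
 = -1/4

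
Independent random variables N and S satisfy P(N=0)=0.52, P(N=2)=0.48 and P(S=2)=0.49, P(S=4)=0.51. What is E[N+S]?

E[N+S] = Σ_n Σ_s (n+s) · P(N=n)P(S=s)
 = 2·0.2548 + 4·0.2652 + 4·0.2352 + 6·0.2448
 = 0.5096 + 1.0608 + 0.9408 + 1.4688
 = 3.98

3.98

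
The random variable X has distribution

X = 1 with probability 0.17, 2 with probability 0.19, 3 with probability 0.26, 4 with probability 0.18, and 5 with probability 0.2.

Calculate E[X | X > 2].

P(X > 2) = 0.26 + 0.18 + 0.2 = 0.64.
E[X | X > 2] = [3·0.26 + 4·0.18 + 5·0.2] / 0.64
 = 2.5 / 0.64
 = 125/32

3.90625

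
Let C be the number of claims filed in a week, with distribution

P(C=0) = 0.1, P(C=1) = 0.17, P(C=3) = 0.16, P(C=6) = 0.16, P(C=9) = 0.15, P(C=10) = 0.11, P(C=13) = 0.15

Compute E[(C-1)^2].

44.85

E[(C-1)^2] = Σ (c-1)^2·P(C=c)
 = 1·0.1 + 0·0.17 + 4·0.16 + 25·0.16 + 64·0.15 + 81·0.11 + 144·0.15
 = 0.1 + 0 + 0.64 + 4 + 9.6 + 8.91 + 21.6
 = 44.85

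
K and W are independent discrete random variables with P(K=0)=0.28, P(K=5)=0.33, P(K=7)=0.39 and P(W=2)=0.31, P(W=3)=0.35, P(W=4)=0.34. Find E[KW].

13.2714

E[KW] = Σ_k Σ_w kw · P(K=k)P(W=w)
 = 0·0.0868 + 0·0.098 + 0·0.0952 + 10·0.1023 + 15·0.1155 + 20·0.1122 + 14·0.1209 + 21·0.1365 + 28·0.1326
 = 0 + 0 + 0 + 1.023 + 1.7325 + 2.244 + 1.6926 + 2.8665 + 3.7128
 = 13.2714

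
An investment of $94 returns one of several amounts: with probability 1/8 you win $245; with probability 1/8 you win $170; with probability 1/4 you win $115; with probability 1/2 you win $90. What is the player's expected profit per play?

E[payout] = 245·1/8 + 170·1/8 + 115·1/4 + 90·1/2
 = 245/8 + 85/4 + 115/4 + 45
 = 1005/8
Net = 1005/8 - 94 = 253/8

31.625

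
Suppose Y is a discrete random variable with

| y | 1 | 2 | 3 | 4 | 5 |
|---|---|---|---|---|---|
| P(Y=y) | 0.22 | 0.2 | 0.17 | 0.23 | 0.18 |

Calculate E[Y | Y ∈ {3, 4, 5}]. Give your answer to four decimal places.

4.0172

P(Y ∈ {3, 4, 5}) = 0.17 + 0.23 + 0.18 = 0.58.
E[Y | Y ∈ {3, 4, 5}] = [3·0.17 + 4·0.23 + 5·0.18] / 0.58
 = 2.33 / 0.58
 = 233/58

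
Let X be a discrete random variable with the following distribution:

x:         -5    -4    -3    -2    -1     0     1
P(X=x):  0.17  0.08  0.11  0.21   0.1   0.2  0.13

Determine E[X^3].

E[X^3] = Σ x^3·P(X=x)
 = (-125)·0.17 + (-64)·0.08 + (-27)·0.11 + (-8)·0.21 + (-1)·0.1 + 0·0.2 + 1·0.13
 = (-21.25) + (-5.12) + (-2.97) + (-1.68) + (-0.1) + 0 + 0.13
 = -30.99

-30.99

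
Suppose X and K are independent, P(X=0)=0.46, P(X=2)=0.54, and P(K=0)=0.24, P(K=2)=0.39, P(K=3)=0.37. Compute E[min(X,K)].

0.8208

E[min(X,K)] = Σ_x Σ_k min(x,k) · P(X=x)P(K=k)
 = 0·0.1104 + 0·0.1794 + 0·0.1702 + 0·0.1296 + 2·0.2106 + 2·0.1998
 = 0 + 0 + 0 + 0 + 0.4212 + 0.3996
 = 0.8208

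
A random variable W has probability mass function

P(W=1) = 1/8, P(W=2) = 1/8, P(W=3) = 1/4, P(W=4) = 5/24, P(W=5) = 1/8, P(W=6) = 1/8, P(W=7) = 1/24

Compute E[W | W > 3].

5

P(W > 3) = 5/24 + 1/8 + 1/8 + 1/24 = 1/2.
E[W | W > 3] = [4·5/24 + 5·1/8 + 6·1/8 + 7·1/24] / (1/2)
 = 5/2 / (1/2)
 = 5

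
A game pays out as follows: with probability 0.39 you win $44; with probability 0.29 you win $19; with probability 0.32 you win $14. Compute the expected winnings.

27.15

E[payout] = 44·0.39 + 19·0.29 + 14·0.32
 = 17.16 + 5.51 + 4.48
 = 27.15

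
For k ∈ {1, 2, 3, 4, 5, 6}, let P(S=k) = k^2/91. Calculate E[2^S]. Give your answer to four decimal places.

E[2^S] = Σ 2^s·P(S=s)
 = 2·1/91 + 4·4/91 + 8·9/91 + 16·16/91 + 32·25/91 + 64·36/91
 = 2/91 + 16/91 + 72/91 + 256/91 + 800/91 + 2304/91
 = 3450/91

37.9121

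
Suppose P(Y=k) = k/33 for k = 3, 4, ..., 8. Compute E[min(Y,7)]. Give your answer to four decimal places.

E[min(Y,7)] = Σ min(y,7)·P(Y=y)
 = 3·1/11 + 4·4/33 + 5·5/33 + 6·2/11 + 7·7/33 + 7·8/33
 = 3/11 + 16/33 + 25/33 + 12/11 + 49/33 + 56/33
 = 191/33

5.7879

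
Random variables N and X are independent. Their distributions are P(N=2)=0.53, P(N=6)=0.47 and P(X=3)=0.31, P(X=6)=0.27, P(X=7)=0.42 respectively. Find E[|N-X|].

2.4842

E[|N-X|] = Σ_n Σ_x |n-x| · P(N=n)P(X=x)
 = 1·0.1643 + 4·0.1431 + 5·0.2226 + 3·0.1457 + 0·0.1269 + 1·0.1974
 = 0.1643 + 0.5724 + 1.113 + 0.4371 + 0 + 0.1974
 = 2.4842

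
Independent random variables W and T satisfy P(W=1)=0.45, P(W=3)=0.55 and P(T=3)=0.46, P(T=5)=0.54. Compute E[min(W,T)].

E[min(W,T)] = Σ_w Σ_t min(w,t) · P(W=w)P(T=t)
 = 1·0.207 + 1·0.243 + 3·0.253 + 3·0.297
 = 0.207 + 0.243 + 0.759 + 0.891
 = 2.1

2.1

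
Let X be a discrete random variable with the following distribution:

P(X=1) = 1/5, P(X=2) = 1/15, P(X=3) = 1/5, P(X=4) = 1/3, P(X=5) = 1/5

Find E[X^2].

12.6

E[X^2] = Σ x^2·P(X=x)
 = 1·1/5 + 4·1/15 + 9·1/5 + 16·1/3 + 25·1/5
 = 1/5 + 4/15 + 9/5 + 16/3 + 5
 = 63/5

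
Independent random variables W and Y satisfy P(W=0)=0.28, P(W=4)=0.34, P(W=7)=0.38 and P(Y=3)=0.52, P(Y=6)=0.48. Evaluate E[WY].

E[WY] = Σ_w Σ_y wy · P(W=w)P(Y=y)
 = 0·0.1456 + 0·0.1344 + 12·0.1768 + 24·0.1632 + 21·0.1976 + 42·0.1824
 = 0 + 0 + 2.1216 + 3.9168 + 4.1496 + 7.6608
 = 17.8488

17.8488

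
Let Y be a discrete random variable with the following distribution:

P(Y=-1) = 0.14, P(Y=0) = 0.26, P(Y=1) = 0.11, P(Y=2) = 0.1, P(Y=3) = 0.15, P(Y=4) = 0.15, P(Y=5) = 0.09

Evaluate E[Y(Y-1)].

4.98

E[Y(Y-1)] = Σ y(y-1)·P(Y=y)
 = 2·0.14 + 0·0.26 + 0·0.11 + 2·0.1 + 6·0.15 + 12·0.15 + 20·0.09
 = 0.28 + 0 + 0 + 0.2 + 0.9 + 1.8 + 1.8
 = 4.98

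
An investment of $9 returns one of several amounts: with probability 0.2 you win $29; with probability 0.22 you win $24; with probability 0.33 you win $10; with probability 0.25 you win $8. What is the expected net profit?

E[payout] = 29·0.2 + 24·0.22 + 10·0.33 + 8·0.25
 = 5.8 + 5.28 + 3.3 + 2
 = 16.38
Net = 16.38 - 9 = 7.38

7.38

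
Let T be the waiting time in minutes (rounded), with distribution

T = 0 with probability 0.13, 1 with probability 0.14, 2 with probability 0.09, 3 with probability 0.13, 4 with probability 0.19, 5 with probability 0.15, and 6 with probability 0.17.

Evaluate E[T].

3.24

E[T] = Σ t·P(T=t)
 = 0·0.13 + 1·0.14 + 2·0.09 + 3·0.13 + 4·0.19 + 5·0.15 + 6·0.17
 = 0 + 0.14 + 0.18 + 0.39 + 0.76 + 0.75 + 1.02
 = 3.24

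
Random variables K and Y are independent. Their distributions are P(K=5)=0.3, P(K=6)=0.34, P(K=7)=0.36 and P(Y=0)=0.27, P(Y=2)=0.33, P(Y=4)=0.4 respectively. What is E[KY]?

13.6956

E[KY] = Σ_k Σ_y ky · P(K=k)P(Y=y)
 = 0·0.081 + 10·0.099 + 20·0.12 + 0·0.0918 + 12·0.1122 + 24·0.136 + 0·0.0972 + 14·0.1188 + 28·0.144
 = 0 + 0.99 + 2.4 + 0 + 1.3464 + 3.264 + 0 + 1.6632 + 4.032
 = 13.6956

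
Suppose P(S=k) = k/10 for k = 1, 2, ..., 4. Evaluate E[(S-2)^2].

2

E[(S-2)^2] = Σ (s-2)^2·P(S=s)
 = 1·1/10 + 0·1/5 + 1·3/10 + 4·2/5
 = 1/10 + 0 + 3/10 + 8/5
 = 2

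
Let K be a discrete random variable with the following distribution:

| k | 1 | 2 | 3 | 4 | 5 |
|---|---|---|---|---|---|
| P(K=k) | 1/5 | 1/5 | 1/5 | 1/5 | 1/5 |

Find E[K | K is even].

P(K is even) = 1/5 + 1/5 = 2/5.
E[K | K is even] = [2·1/5 + 4·1/5] / (2/5)
 = 6/5 / (2/5)
 = 3

3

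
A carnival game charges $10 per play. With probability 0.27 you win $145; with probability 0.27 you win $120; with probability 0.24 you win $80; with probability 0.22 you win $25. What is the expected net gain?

86.25

E[payout] = 145·0.27 + 120·0.27 + 80·0.24 + 25·0.22
 = 39.15 + 32.4 + 19.2 + 5.5
 = 96.25
Net = 96.25 - 10 = 86.25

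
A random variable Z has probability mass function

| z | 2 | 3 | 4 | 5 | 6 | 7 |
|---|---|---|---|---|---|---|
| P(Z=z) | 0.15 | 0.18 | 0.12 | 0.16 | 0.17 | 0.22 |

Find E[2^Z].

E[2^Z] = Σ 2^z·P(Z=z)
 = 4·0.15 + 8·0.18 + 16·0.12 + 32·0.16 + 64·0.17 + 128·0.22
 = 0.6 + 1.44 + 1.92 + 5.12 + 10.88 + 28.16
 = 48.12

48.12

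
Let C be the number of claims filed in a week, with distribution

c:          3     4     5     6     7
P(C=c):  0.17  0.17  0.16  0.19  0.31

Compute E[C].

E[C] = Σ c·P(C=c)
 = 3·0.17 + 4·0.17 + 5·0.16 + 6·0.19 + 7·0.31
 = 0.51 + 0.68 + 0.8 + 1.14 + 2.17
 = 5.3

5.3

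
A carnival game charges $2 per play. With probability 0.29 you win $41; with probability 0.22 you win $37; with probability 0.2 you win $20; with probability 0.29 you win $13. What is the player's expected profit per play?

E[payout] = 41·0.29 + 37·0.22 + 20·0.2 + 13·0.29
 = 11.89 + 8.14 + 4 + 3.77
 = 27.8
Net = 27.8 - 2 = 25.8

25.8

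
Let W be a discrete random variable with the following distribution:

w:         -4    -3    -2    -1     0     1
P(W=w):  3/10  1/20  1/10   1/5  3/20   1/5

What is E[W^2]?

E[W^2] = Σ w^2·P(W=w)
 = 16·3/10 + 9·1/20 + 4·1/10 + 1·1/5 + 0·3/20 + 1·1/5
 = 24/5 + 9/20 + 2/5 + 1/5 + 0 + 1/5
 = 121/20

6.05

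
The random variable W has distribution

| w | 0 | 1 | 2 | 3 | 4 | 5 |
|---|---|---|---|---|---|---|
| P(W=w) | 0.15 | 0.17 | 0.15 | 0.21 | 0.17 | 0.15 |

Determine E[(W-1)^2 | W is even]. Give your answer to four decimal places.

3.8936

P(W is even) = 0.15 + 0.15 + 0.17 = 0.47.
E[(W-1)^2 | W is even] = [1·0.15 + 1·0.15 + 9·0.17] / 0.47
 = 1.83 / 0.47
 = 183/47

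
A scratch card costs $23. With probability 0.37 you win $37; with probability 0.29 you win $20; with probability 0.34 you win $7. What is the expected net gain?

E[payout] = 37·0.37 + 20·0.29 + 7·0.34
 = 13.69 + 5.8 + 2.38
 = 21.87
Net = 21.87 - 23 = -1.13

-1.13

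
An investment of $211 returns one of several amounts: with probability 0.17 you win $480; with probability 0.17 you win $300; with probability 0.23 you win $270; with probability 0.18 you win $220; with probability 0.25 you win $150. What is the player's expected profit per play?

60.8

E[payout] = 480·0.17 + 300·0.17 + 270·0.23 + 220·0.18 + 150·0.25
 = 81.6 + 51 + 62.1 + 39.6 + 37.5
 = 271.8
Net = 271.8 - 211 = 60.8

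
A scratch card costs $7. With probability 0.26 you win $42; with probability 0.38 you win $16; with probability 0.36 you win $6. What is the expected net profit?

E[payout] = 42·0.26 + 16·0.38 + 6·0.36
 = 10.92 + 6.08 + 2.16
 = 19.16
Net = 19.16 - 7 = 12.16

12.16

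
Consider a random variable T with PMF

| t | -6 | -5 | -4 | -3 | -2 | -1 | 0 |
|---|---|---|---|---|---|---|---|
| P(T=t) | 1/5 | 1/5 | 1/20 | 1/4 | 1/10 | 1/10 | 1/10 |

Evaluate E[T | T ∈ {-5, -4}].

P(T ∈ {-5, -4}) = 1/5 + 1/20 = 1/4.
E[T | T ∈ {-5, -4}] = [(-5)·1/5 + (-4)·1/20] / (1/4)
 = -6/5 / (1/4)
 = -24/5

-4.8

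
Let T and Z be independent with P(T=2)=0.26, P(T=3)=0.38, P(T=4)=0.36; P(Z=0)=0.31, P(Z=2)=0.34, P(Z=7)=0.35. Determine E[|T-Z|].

E[|T-Z|] = Σ_t Σ_z |t-z| · P(T=t)P(Z=z)
 = 2·0.0806 + 0·0.0884 + 5·0.091 + 3·0.1178 + 1·0.1292 + 4·0.133 + 4·0.1116 + 2·0.1224 + 3·0.126
 = 0.1612 + 0 + 0.455 + 0.3534 + 0.1292 + 0.532 + 0.4464 + 0.2448 + 0.378
 = 2.7

2.7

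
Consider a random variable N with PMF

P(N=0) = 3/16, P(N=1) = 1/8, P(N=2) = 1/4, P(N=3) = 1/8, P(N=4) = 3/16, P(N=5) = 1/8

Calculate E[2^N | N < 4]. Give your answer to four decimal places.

3.5455

P(N < 4) = 3/16 + 1/8 + 1/4 + 1/8 = 11/16.
E[2^N | N < 4] = [1·3/16 + 2·1/8 + 4·1/4 + 8·1/8] / (11/16)
 = 39/16 / (11/16)
 = 39/11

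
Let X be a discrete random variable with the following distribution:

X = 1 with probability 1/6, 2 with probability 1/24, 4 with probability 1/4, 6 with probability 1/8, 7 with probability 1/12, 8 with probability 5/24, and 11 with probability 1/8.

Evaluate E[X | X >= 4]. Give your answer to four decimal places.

P(X >= 4) = 1/4 + 1/8 + 1/12 + 5/24 + 1/8 = 19/24.
E[X | X >= 4] = [4·1/4 + 6·1/8 + 7·1/12 + 8·5/24 + 11·1/8] / (19/24)
 = 43/8 / (19/24)
 = 129/19

6.7895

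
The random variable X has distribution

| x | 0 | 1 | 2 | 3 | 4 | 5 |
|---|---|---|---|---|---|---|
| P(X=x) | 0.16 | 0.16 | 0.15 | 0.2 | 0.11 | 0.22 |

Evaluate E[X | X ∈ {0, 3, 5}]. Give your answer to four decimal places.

2.9310

P(X ∈ {0, 3, 5}) = 0.16 + 0.2 + 0.22 = 0.58.
E[X | X ∈ {0, 3, 5}] = [0·0.16 + 3·0.2 + 5·0.22] / 0.58
 = 1.7 / 0.58
 = 85/29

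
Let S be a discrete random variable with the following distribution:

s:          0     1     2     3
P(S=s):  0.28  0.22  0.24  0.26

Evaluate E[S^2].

3.52

E[S^2] = Σ s^2·P(S=s)
 = 0·0.28 + 1·0.22 + 4·0.24 + 9·0.26
 = 0 + 0.22 + 0.96 + 2.34
 = 3.52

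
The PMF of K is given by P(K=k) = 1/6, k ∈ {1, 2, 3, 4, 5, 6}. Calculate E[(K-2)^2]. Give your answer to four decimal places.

5.1667

E[(K-2)^2] = Σ (k-2)^2·P(K=k)
 = 1·1/6 + 0·1/6 + 1·1/6 + 4·1/6 + 9·1/6 + 16·1/6
 = 1/6 + 0 + 1/6 + 2/3 + 3/2 + 8/3
 = 31/6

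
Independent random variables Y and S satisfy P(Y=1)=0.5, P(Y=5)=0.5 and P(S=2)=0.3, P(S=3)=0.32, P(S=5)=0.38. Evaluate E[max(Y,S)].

E[max(Y,S)] = Σ_y Σ_s max(y,s) · P(Y=y)P(S=s)
 = 2·0.15 + 3·0.16 + 5·0.19 + 5·0.15 + 5·0.16 + 5·0.19
 = 0.3 + 0.48 + 0.95 + 0.75 + 0.8 + 0.95
 = 4.23

4.23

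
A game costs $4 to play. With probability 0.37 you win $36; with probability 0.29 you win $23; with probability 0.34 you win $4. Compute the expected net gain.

E[payout] = 36·0.37 + 23·0.29 + 4·0.34
 = 13.32 + 6.67 + 1.36
 = 21.35
Net = 21.35 - 4 = 17.35

17.35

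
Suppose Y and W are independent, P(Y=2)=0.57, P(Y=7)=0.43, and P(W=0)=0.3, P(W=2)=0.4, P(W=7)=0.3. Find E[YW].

12.035

E[YW] = Σ_y Σ_w yw · P(Y=y)P(W=w)
 = 0·0.171 + 4·0.228 + 14·0.171 + 0·0.129 + 14·0.172 + 49·0.129
 = 0 + 0.912 + 2.394 + 0 + 2.408 + 6.321
 = 12.035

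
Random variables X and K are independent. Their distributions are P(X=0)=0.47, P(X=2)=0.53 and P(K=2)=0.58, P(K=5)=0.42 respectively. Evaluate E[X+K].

E[X+K] = Σ_x Σ_k (x+k) · P(X=x)P(K=k)
 = 2·0.2726 + 5·0.1974 + 4·0.3074 + 7·0.2226
 = 0.5452 + 0.987 + 1.2296 + 1.5582
 = 4.32

4.32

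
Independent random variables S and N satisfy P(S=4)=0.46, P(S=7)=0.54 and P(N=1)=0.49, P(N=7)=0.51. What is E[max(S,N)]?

6.3238

E[max(S,N)] = Σ_s Σ_n max(s,n) · P(S=s)P(N=n)
 = 4·0.2254 + 7·0.2346 + 7·0.2646 + 7·0.2754
 = 0.9016 + 1.6422 + 1.8522 + 1.9278
 = 6.3238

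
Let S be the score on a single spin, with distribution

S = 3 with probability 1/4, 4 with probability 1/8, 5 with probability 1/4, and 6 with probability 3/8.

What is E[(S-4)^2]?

E[(S-4)^2] = Σ (s-4)^2·P(S=s)
 = 1·1/4 + 0·1/8 + 1·1/4 + 4·3/8
 = 1/4 + 0 + 1/4 + 3/2
 = 2

2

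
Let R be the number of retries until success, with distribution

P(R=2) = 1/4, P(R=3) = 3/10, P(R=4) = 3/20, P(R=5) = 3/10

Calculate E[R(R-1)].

10.1

E[R(R-1)] = Σ r(r-1)·P(R=r)
 = 2·1/4 + 6·3/10 + 12·3/20 + 20·3/10
 = 1/2 + 9/5 + 9/5 + 6
 = 101/10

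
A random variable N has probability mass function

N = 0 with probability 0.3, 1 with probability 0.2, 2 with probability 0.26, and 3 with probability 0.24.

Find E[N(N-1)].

E[N(N-1)] = Σ n(n-1)·P(N=n)
 = 0·0.3 + 0·0.2 + 2·0.26 + 6·0.24
 = 0 + 0 + 0.52 + 1.44
 = 1.96

1.96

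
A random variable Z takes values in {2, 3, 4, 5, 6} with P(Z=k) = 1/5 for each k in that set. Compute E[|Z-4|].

1.2

E[|Z-4|] = Σ |z-4|·P(Z=z)
 = 2·1/5 + 1·1/5 + 0·1/5 + 1·1/5 + 2·1/5
 = 2/5 + 1/5 + 0 + 1/5 + 2/5
 = 6/5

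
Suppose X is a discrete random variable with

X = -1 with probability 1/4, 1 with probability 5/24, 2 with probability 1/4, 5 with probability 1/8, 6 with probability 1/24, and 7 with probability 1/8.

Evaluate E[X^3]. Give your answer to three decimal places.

69.458

E[X^3] = Σ x^3·P(X=x)
 = (-1)·1/4 + 1·5/24 + 8·1/4 + 125·1/8 + 216·1/24 + 343·1/8
 = (-1/4) + 5/24 + 2 + 125/8 + 9 + 343/8
 = 1667/24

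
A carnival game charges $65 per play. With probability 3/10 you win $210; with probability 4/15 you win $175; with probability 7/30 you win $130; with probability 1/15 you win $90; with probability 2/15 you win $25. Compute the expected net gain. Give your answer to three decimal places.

84.333

E[payout] = 210·3/10 + 175·4/15 + 130·7/30 + 90·1/15 + 25·2/15
 = 63 + 140/3 + 91/3 + 6 + 10/3
 = 448/3
Net = 448/3 - 65 = 253/3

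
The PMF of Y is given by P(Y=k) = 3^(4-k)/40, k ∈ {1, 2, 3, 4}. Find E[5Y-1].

6.25

E[5Y-1] = Σ (5y-1)·P(Y=y)
 = 4·27/40 + 9·9/40 + 14·3/40 + 19·1/40
 = 27/10 + 81/40 + 21/20 + 19/40
 = 25/4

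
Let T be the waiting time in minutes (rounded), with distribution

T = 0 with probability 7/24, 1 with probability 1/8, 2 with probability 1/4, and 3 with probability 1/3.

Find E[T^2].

E[T^2] = Σ t^2·P(T=t)
 = 0·7/24 + 1·1/8 + 4·1/4 + 9·1/3
 = 0 + 1/8 + 1 + 3
 = 33/8

4.125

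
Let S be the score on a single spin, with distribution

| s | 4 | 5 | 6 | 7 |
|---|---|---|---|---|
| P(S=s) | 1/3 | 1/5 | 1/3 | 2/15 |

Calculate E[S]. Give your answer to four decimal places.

5.2667

E[S] = Σ s·P(S=s)
 = 4·1/3 + 5·1/5 + 6·1/3 + 7·2/15
 = 4/3 + 1 + 2 + 14/15
 = 79/15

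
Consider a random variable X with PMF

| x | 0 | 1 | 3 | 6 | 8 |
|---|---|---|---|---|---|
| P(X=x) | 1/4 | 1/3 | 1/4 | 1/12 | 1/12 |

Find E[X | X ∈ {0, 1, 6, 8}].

2

P(X ∈ {0, 1, 6, 8}) = 1/4 + 1/3 + 1/12 + 1/12 = 3/4.
E[X | X ∈ {0, 1, 6, 8}] = [0·1/4 + 1·1/3 + 6·1/12 + 8·1/12] / (3/4)
 = 3/2 / (3/4)
 = 2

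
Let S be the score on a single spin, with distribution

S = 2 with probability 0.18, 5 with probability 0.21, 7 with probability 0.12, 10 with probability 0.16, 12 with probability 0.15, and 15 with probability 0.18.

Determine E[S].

E[S] = Σ s·P(S=s)
 = 2·0.18 + 5·0.21 + 7·0.12 + 10·0.16 + 12·0.15 + 15·0.18
 = 0.36 + 1.05 + 0.84 + 1.6 + 1.8 + 2.7
 = 8.35

8.35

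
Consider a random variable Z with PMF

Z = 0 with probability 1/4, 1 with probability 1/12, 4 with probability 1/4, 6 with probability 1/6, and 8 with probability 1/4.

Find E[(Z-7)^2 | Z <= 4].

P(Z <= 4) = 1/4 + 1/12 + 1/4 = 7/12.
E[(Z-7)^2 | Z <= 4] = [49·1/4 + 36·1/12 + 9·1/4] / (7/12)
 = 35/2 / (7/12)
 = 30

30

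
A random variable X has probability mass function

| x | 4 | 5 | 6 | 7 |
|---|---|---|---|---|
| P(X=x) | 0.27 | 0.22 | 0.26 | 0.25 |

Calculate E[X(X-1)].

25.94

E[X(X-1)] = Σ x(x-1)·P(X=x)
 = 12·0.27 + 20·0.22 + 30·0.26 + 42·0.25
 = 3.24 + 4.4 + 7.8 + 10.5
 = 25.94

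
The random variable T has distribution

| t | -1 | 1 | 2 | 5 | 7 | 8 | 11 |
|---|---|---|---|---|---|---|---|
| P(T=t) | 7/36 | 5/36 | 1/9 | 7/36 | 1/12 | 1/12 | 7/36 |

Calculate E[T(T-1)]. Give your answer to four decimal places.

E[T(T-1)] = Σ t(t-1)·P(T=t)
 = 2·7/36 + 0·5/36 + 2·1/9 + 20·7/36 + 42·1/12 + 56·1/12 + 110·7/36
 = 7/18 + 0 + 2/9 + 35/9 + 7/2 + 14/3 + 385/18
 = 613/18

34.0556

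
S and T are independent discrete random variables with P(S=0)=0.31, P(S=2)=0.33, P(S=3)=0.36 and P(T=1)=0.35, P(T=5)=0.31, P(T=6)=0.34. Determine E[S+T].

E[S+T] = Σ_s Σ_t (s+t) · P(S=s)P(T=t)
 = 1·0.1085 + 5·0.0961 + 6·0.1054 + 3·0.1155 + 7·0.1023 + 8·0.1122 + 4·0.126 + 8·0.1116 + 9·0.1224
 = 0.1085 + 0.4805 + 0.6324 + 0.3465 + 0.7161 + 0.8976 + 0.504 + 0.8928 + 1.1016
 = 5.68

5.68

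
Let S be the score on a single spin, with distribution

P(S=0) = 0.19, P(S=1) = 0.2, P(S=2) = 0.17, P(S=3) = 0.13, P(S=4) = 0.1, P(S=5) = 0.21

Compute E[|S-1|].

E[|S-1|] = Σ |s-1|·P(S=s)
 = 1·0.19 + 0·0.2 + 1·0.17 + 2·0.13 + 3·0.1 + 4·0.21
 = 0.19 + 0 + 0.17 + 0.26 + 0.3 + 0.84
 = 1.76

1.76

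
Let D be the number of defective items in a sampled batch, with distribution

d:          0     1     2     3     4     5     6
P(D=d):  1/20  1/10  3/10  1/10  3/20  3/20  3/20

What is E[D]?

E[D] = Σ d·P(D=d)
 = 0·1/20 + 1·1/10 + 2·3/10 + 3·1/10 + 4·3/20 + 5·3/20 + 6·3/20
 = 0 + 1/10 + 3/5 + 3/10 + 3/5 + 3/4 + 9/10
 = 13/4

3.25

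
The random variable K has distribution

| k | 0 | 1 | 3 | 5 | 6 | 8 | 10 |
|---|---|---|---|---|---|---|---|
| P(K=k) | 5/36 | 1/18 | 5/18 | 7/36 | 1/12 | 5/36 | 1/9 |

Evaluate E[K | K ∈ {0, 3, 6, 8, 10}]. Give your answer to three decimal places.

P(K ∈ {0, 3, 6, 8, 10}) = 5/36 + 5/18 + 1/12 + 5/36 + 1/9 = 3/4.
E[K | K ∈ {0, 3, 6, 8, 10}] = [0·5/36 + 3·5/18 + 6·1/12 + 8·5/36 + 10·1/9] / (3/4)
 = 32/9 / (3/4)
 = 128/27

4.741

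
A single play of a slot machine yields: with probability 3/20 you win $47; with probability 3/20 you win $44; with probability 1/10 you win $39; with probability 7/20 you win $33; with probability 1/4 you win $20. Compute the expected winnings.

E[payout] = 47·3/20 + 44·3/20 + 39·1/10 + 33·7/20 + 20·1/4
 = 141/20 + 33/5 + 39/10 + 231/20 + 5
 = 341/10

34.1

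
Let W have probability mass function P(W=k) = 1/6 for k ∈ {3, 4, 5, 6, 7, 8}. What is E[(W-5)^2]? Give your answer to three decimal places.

3.167

E[(W-5)^2] = Σ (w-5)^2·P(W=w)
 = 4·1/6 + 1·1/6 + 0·1/6 + 1·1/6 + 4·1/6 + 9·1/6
 = 2/3 + 1/6 + 0 + 1/6 + 2/3 + 3/2
 = 19/6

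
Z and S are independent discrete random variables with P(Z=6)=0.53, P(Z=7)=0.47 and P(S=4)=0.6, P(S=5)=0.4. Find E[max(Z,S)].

E[max(Z,S)] = Σ_z Σ_s max(z,s) · P(Z=z)P(S=s)
 = 6·0.318 + 6·0.212 + 7·0.282 + 7·0.188
 = 1.908 + 1.272 + 1.974 + 1.316
 = 6.47

6.47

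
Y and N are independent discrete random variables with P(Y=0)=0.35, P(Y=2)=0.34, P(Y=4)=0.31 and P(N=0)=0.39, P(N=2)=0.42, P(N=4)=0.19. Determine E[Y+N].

3.52

E[Y+N] = Σ_y Σ_n (y+n) · P(Y=y)P(N=n)
 = 0·0.1365 + 2·0.147 + 4·0.0665 + 2·0.1326 + 4·0.1428 + 6·0.0646 + 4·0.1209 + 6·0.1302 + 8·0.0589
 = 0 + 0.294 + 0.266 + 0.2652 + 0.5712 + 0.3876 + 0.4836 + 0.7812 + 0.4712
 = 3.52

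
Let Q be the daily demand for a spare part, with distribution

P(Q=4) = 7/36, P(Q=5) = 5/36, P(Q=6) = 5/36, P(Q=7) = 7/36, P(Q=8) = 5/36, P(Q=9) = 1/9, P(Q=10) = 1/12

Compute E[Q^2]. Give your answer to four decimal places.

E[Q^2] = Σ q^2·P(Q=q)
 = 16·7/36 + 25·5/36 + 36·5/36 + 49·7/36 + 64·5/36 + 81·1/9 + 100·1/12
 = 28/9 + 125/36 + 5 + 343/36 + 80/9 + 9 + 25/3
 = 142/3

47.3333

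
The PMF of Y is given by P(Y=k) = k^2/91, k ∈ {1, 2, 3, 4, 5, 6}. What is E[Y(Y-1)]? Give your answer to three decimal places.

E[Y(Y-1)] = Σ y(y-1)·P(Y=y)
 = 0·1/91 + 2·4/91 + 6·9/91 + 12·16/91 + 20·25/91 + 30·36/91
 = 0 + 8/91 + 54/91 + 192/91 + 500/91 + 1080/91
 = 262/13

20.154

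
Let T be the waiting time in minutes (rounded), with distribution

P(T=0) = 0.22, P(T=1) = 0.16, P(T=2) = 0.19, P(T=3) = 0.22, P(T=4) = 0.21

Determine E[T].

2.04

E[T] = Σ t·P(T=t)
 = 0·0.22 + 1·0.16 + 2·0.19 + 3·0.22 + 4·0.21
 = 0 + 0.16 + 0.38 + 0.66 + 0.84
 = 2.04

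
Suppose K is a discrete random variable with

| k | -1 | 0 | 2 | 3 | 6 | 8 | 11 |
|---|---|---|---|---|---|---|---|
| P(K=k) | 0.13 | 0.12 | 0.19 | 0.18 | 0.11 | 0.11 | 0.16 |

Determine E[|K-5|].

E[|K-5|] = Σ |k-5|·P(K=k)
 = 6·0.13 + 5·0.12 + 3·0.19 + 2·0.18 + 1·0.11 + 3·0.11 + 6·0.16
 = 0.78 + 0.6 + 0.57 + 0.36 + 0.11 + 0.33 + 0.96
 = 3.71

3.71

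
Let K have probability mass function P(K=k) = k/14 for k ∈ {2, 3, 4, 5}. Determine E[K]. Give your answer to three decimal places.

E[K] = Σ k·P(K=k)
 = 2·1/7 + 3·3/14 + 4·2/7 + 5·5/14
 = 2/7 + 9/14 + 8/7 + 25/14
 = 27/7

3.857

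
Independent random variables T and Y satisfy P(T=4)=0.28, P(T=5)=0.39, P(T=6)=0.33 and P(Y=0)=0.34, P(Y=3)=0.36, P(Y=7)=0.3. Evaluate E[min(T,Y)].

2.595

E[min(T,Y)] = Σ_t Σ_y min(t,y) · P(T=t)P(Y=y)
 = 0·0.0952 + 3·0.1008 + 4·0.084 + 0·0.1326 + 3·0.1404 + 5·0.117 + 0·0.1122 + 3·0.1188 + 6·0.099
 = 0 + 0.3024 + 0.336 + 0 + 0.4212 + 0.585 + 0 + 0.3564 + 0.594
 = 2.595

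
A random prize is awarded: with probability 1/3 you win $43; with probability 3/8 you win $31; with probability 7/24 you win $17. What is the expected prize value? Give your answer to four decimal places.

E[payout] = 43·1/3 + 31·3/8 + 17·7/24
 = 43/3 + 93/8 + 119/24
 = 371/12

30.9167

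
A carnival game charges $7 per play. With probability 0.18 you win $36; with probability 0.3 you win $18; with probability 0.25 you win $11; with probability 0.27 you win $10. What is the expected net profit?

10.33

E[payout] = 36·0.18 + 18·0.3 + 11·0.25 + 10·0.27
 = 6.48 + 5.4 + 2.75 + 2.7
 = 17.33
Net = 17.33 - 7 = 10.33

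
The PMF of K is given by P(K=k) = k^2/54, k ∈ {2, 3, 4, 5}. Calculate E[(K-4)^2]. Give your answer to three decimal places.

0.926

E[(K-4)^2] = Σ (k-4)^2·P(K=k)
 = 4·2/27 + 1·1/6 + 0·8/27 + 1·25/54
 = 8/27 + 1/6 + 0 + 25/54
 = 25/27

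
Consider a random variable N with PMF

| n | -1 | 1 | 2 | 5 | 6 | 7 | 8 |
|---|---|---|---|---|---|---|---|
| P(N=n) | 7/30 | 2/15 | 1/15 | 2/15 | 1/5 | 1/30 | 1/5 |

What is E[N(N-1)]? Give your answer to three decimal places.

E[N(N-1)] = Σ n(n-1)·P(N=n)
 = 2·7/30 + 0·2/15 + 2·1/15 + 20·2/15 + 30·1/5 + 42·1/30 + 56·1/5
 = 7/15 + 0 + 2/15 + 8/3 + 6 + 7/5 + 56/5
 = 328/15

21.867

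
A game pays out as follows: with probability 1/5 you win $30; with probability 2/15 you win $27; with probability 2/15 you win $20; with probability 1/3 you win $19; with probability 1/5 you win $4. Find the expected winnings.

E[payout] = 30·1/5 + 27·2/15 + 20·2/15 + 19·1/3 + 4·1/5
 = 6 + 18/5 + 8/3 + 19/3 + 4/5
 = 97/5

19.4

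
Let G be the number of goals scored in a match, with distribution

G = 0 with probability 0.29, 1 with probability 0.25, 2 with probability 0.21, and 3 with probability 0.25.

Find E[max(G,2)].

E[max(G,2)] = Σ max(g,2)·P(G=g)
 = 2·0.29 + 2·0.25 + 2·0.21 + 3·0.25
 = 0.58 + 0.5 + 0.42 + 0.75
 = 2.25

2.25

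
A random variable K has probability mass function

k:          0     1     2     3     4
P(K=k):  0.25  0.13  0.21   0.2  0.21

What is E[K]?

1.99

E[K] = Σ k·P(K=k)
 = 0·0.25 + 1·0.13 + 2·0.21 + 3·0.2 + 4·0.21
 = 0 + 0.13 + 0.42 + 0.6 + 0.84
 = 1.99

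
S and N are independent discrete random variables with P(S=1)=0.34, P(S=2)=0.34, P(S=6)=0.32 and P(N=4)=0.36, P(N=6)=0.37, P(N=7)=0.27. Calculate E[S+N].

8.49

E[S+N] = Σ_s Σ_n (s+n) · P(S=s)P(N=n)
 = 5·0.1224 + 7·0.1258 + 8·0.0918 + 6·0.1224 + 8·0.1258 + 9·0.0918 + 10·0.1152 + 12·0.1184 + 13·0.0864
 = 0.612 + 0.8806 + 0.7344 + 0.7344 + 1.0064 + 0.8262 + 1.152 + 1.4208 + 1.1232
 = 8.49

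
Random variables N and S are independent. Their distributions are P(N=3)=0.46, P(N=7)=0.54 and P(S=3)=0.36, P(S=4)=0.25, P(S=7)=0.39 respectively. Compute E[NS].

E[NS] = Σ_n Σ_s ns · P(N=n)P(S=s)
 = 9·0.1656 + 12·0.115 + 21·0.1794 + 21·0.1944 + 28·0.135 + 49·0.2106
 = 1.4904 + 1.38 + 3.7674 + 4.0824 + 3.78 + 10.3194
 = 24.8196

24.8196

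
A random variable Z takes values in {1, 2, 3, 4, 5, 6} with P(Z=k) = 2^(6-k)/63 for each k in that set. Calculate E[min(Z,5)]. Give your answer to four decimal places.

E[min(Z,5)] = Σ min(z,5)·P(Z=z)
 = 1·32/63 + 2·16/63 + 3·8/63 + 4·4/63 + 5·2/63 + 5·1/63
 = 32/63 + 32/63 + 8/21 + 16/63 + 10/63 + 5/63
 = 17/9

1.8889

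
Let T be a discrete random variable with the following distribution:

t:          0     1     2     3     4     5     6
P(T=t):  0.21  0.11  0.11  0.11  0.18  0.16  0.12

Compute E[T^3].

E[T^3] = Σ t^3·P(T=t)
 = 0·0.21 + 1·0.11 + 8·0.11 + 27·0.11 + 64·0.18 + 125·0.16 + 216·0.12
 = 0 + 0.11 + 0.88 + 2.97 + 11.52 + 20 + 25.92
 = 61.4

61.4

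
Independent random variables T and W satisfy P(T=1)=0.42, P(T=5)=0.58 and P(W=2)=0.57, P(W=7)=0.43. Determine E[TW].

13.778

E[TW] = Σ_t Σ_w tw · P(T=t)P(W=w)
 = 2·0.2394 + 7·0.1806 + 10·0.3306 + 35·0.2494
 = 0.4788 + 1.2642 + 3.306 + 8.729
 = 13.778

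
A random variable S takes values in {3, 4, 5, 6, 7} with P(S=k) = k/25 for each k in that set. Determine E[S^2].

31

E[S^2] = Σ s^2·P(S=s)
 = 9·3/25 + 16·4/25 + 25·1/5 + 36·6/25 + 49·7/25
 = 27/25 + 64/25 + 5 + 216/25 + 343/25
 = 31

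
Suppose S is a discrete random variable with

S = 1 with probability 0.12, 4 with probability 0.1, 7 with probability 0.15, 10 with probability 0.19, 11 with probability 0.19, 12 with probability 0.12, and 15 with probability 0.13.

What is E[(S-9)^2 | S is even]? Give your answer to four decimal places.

P(S is even) = 0.1 + 0.19 + 0.12 = 0.41.
E[(S-9)^2 | S is even] = [25·0.1 + 1·0.19 + 9·0.12] / 0.41
 = 3.77 / 0.41
 = 377/41

9.1951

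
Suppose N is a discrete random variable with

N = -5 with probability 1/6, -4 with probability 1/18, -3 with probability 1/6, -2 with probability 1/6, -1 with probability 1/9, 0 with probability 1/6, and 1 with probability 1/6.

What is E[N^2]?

7.5

E[N^2] = Σ n^2·P(N=n)
 = 25·1/6 + 16·1/18 + 9·1/6 + 4·1/6 + 1·1/9 + 0·1/6 + 1·1/6
 = 25/6 + 8/9 + 3/2 + 2/3 + 1/9 + 0 + 1/6
 = 15/2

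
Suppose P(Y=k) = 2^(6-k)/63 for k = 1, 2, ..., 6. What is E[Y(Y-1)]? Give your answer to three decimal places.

3.143

E[Y(Y-1)] = Σ y(y-1)·P(Y=y)
 = 0·32/63 + 2·16/63 + 6·8/63 + 12·4/63 + 20·2/63 + 30·1/63
 = 0 + 32/63 + 16/21 + 16/21 + 40/63 + 10/21
 = 22/7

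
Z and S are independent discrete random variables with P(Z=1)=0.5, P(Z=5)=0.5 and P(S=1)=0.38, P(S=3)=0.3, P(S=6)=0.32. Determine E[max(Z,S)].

E[max(Z,S)] = Σ_z Σ_s max(z,s) · P(Z=z)P(S=s)
 = 1·0.19 + 3·0.15 + 6·0.16 + 5·0.19 + 5·0.15 + 6·0.16
 = 0.19 + 0.45 + 0.96 + 0.95 + 0.75 + 0.96
 = 4.26

4.26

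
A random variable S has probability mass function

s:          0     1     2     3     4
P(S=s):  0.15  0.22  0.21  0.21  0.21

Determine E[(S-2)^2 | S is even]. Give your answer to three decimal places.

P(S is even) = 0.15 + 0.21 + 0.21 = 0.57.
E[(S-2)^2 | S is even] = [4·0.15 + 0·0.21 + 4·0.21] / 0.57
 = 1.44 / 0.57
 = 48/19

2.526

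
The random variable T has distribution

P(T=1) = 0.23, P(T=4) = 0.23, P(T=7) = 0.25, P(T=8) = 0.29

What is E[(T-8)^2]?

E[(T-8)^2] = Σ (t-8)^2·P(T=t)
 = 49·0.23 + 16·0.23 + 1·0.25 + 0·0.29
 = 11.27 + 3.68 + 0.25 + 0
 = 15.2

15.2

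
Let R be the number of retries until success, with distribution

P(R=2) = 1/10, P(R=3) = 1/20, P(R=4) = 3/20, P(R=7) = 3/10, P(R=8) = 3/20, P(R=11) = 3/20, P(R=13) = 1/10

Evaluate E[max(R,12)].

E[max(R,12)] = Σ max(r,12)·P(R=r)
 = 12·1/10 + 12·1/20 + 12·3/20 + 12·3/10 + 12·3/20 + 12·3/20 + 13·1/10
 = 6/5 + 3/5 + 9/5 + 18/5 + 9/5 + 9/5 + 13/10
 = 121/10

12.1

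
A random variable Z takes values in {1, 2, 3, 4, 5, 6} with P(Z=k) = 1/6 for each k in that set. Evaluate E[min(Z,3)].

E[min(Z,3)] = Σ min(z,3)·P(Z=z)
 = 1·1/6 + 2·1/6 + 3·1/6 + 3·1/6 + 3·1/6 + 3·1/6
 = 1/6 + 1/3 + 1/2 + 1/2 + 1/2 + 1/2
 = 5/2

2.5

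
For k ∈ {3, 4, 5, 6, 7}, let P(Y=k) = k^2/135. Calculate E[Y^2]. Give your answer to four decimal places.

34.5111

E[Y^2] = Σ y^2·P(Y=y)
 = 9·1/15 + 16·16/135 + 25·5/27 + 36·4/15 + 49·49/135
 = 3/5 + 256/135 + 125/27 + 48/5 + 2401/135
 = 1553/45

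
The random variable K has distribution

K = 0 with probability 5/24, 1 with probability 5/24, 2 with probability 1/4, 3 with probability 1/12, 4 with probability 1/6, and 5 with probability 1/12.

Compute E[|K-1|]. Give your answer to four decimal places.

1.4583

E[|K-1|] = Σ |k-1|·P(K=k)
 = 1·5/24 + 0·5/24 + 1·1/4 + 2·1/12 + 3·1/6 + 4·1/12
 = 5/24 + 0 + 1/4 + 1/6 + 1/2 + 1/3
 = 35/24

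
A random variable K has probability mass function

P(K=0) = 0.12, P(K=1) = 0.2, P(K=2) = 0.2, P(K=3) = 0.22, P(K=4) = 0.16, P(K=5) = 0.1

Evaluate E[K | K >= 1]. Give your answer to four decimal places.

2.7273

P(K >= 1) = 0.2 + 0.2 + 0.22 + 0.16 + 0.1 = 0.88.
E[K | K >= 1] = [1·0.2 + 2·0.2 + 3·0.22 + 4·0.16 + 5·0.1] / 0.88
 = 2.4 / 0.88
 = 30/11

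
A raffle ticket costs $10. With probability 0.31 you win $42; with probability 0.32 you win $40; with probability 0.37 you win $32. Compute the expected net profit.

27.66

E[payout] = 42·0.31 + 40·0.32 + 32·0.37
 = 13.02 + 12.8 + 11.84
 = 37.66
Net = 37.66 - 10 = 27.66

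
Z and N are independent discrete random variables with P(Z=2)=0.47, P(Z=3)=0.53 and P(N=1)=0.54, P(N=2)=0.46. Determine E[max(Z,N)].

2.53

E[max(Z,N)] = Σ_z Σ_n max(z,n) · P(Z=z)P(N=n)
 = 2·0.2538 + 2·0.2162 + 3·0.2862 + 3·0.2438
 = 0.5076 + 0.4324 + 0.8586 + 0.7314
 = 2.53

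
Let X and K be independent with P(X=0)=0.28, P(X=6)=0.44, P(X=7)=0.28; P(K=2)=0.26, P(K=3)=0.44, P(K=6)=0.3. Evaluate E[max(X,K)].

5.6192

E[max(X,K)] = Σ_x Σ_k max(x,k) · P(X=x)P(K=k)
 = 2·0.0728 + 3·0.1232 + 6·0.084 + 6·0.1144 + 6·0.1936 + 6·0.132 + 7·0.0728 + 7·0.1232 + 7·0.084
 = 0.1456 + 0.3696 + 0.504 + 0.6864 + 1.1616 + 0.792 + 0.5096 + 0.8624 + 0.588
 = 5.6192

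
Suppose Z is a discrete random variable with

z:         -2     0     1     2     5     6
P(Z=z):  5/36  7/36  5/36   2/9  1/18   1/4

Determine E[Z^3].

61.75

E[Z^3] = Σ z^3·P(Z=z)
 = (-8)·5/36 + 0·7/36 + 1·5/36 + 8·2/9 + 125·1/18 + 216·1/4
 = (-10/9) + 0 + 5/36 + 16/9 + 125/18 + 54
 = 247/4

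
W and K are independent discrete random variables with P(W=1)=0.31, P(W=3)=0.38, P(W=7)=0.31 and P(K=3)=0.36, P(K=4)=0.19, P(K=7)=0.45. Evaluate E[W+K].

E[W+K] = Σ_w Σ_k (w+k) · P(W=w)P(K=k)
 = 4·0.1116 + 5·0.0589 + 8·0.1395 + 6·0.1368 + 7·0.0722 + 10·0.171 + 10·0.1116 + 11·0.0589 + 14·0.1395
 = 0.4464 + 0.2945 + 1.116 + 0.8208 + 0.5054 + 1.71 + 1.116 + 0.6479 + 1.953
 = 8.61

8.61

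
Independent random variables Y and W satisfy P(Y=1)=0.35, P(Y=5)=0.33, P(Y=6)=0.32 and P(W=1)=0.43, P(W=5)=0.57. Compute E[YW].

12.8576

E[YW] = Σ_y Σ_w yw · P(Y=y)P(W=w)
 = 1·0.1505 + 5·0.1995 + 5·0.1419 + 25·0.1881 + 6·0.1376 + 30·0.1824
 = 0.1505 + 0.9975 + 0.7095 + 4.7025 + 0.8256 + 5.472
 = 12.8576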